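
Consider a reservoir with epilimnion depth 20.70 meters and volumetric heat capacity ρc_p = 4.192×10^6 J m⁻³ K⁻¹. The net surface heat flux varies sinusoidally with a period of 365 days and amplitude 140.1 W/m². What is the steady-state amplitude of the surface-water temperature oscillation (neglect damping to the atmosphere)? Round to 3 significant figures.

Areal heat capacity C = ρc_p × D = 4.192×10^6 × 20.70 = 8.68×10^7 J/(m²·K).
Angular frequency ω = 2π / T = 2π / 3.15×10^7 s = 1.99×10^-7 s⁻¹.
Cω = 8.68×10^7 × 1.99×10^-7 = 17.3 W/(m²·K).
Amplitude A = F₀ / (Cω) = 140.1 / 17.3 = 8.10 K.

8.10 K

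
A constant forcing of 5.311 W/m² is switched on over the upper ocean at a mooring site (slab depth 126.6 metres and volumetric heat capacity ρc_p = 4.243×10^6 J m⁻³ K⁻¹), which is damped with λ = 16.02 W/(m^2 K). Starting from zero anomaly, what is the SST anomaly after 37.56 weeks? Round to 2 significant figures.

0.16 K

Areal heat capacity C = ρc_p × D = 4.243×10^6 × 126.6 = 5.37×10^8 J m⁻² K⁻¹.
τ = C / λ = 5.37×10^8 / 16.02 = 3.35×10^7 s.
Equilibrium anomaly ΔT_eq = F / λ = 5.311 / 16.02 = 0.332 K.
t = 37.56 weeks = 2.27×10^7 s, so t/τ = 0.677.
ΔT(t) = ΔT_eq (1 − e^(−t/τ)) = 0.332 × (1 − e^−0.677) = 0.163 K.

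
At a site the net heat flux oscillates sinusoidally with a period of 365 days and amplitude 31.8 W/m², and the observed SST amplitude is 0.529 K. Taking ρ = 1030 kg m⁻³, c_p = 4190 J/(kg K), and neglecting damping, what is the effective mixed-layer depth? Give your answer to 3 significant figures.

ω = 2π / 3.15×10^7 s = 1.99×10^-7 s⁻¹.
Required C = F₀ / (A ω) = 31.8 / (0.529 × 1.99×10^-7) = 3.02×10^8 J/(m²·K).
D = C / (ρ c_p) = 3.02×10^8 / (1030 × 4190) = 69.9 m.

69.9 m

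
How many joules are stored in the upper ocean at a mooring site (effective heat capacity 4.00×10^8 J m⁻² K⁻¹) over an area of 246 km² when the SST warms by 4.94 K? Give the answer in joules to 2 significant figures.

4.9×10^17 J

Areal heat capacity C = 4.00×10^8 J m⁻² K⁻¹ (given).
Heat per unit area: q = C ΔT = 4.00×10^8 × 4.94 = 1.98×10^9 J/m².
Total heat: Q = q × A = 1.98×10^9 × (246 × 10⁶ m²) = 4.86×10^17 J.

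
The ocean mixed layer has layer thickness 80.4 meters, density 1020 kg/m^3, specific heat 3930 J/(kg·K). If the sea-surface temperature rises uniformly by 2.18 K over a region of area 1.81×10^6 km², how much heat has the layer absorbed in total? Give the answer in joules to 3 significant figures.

1.27×10^21 J

Areal heat capacity C = ρ c_p D = 1020 × 3930 × 80.4 = 3.22×10^8 J m⁻² K⁻¹.
Heat per unit area: q = C ΔT = 3.22×10^8 × 2.18 = 7.03×10^8 J/m².
Total heat: Q = q × A = 7.03×10^8 × (1.81×10^6 × 10⁶ m²) = 1.27×10^21 J.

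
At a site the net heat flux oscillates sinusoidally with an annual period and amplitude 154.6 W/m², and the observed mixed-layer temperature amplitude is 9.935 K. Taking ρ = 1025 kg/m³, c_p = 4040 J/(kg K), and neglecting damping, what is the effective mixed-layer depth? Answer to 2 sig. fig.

19 m

ω = 2π / 3.15×10^7 s = 1.99×10^-7 s⁻¹.
Required C = F₀ / (A ω) = 154.6 / (9.935 × 1.99×10^-7) = 7.81×10^7 J/(m²·K).
D = C / (ρ c_p) = 7.81×10^7 / (1025 × 4040) = 18.9 m.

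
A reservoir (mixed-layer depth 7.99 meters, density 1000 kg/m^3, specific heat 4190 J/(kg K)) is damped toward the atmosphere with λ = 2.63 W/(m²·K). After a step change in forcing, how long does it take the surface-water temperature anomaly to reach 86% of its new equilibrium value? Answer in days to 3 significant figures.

290 days

Areal heat capacity C = ρ c_p D = 1000 × 4190 × 7.99 = 3.35×10^7 J/(m²·K).
τ = C / λ = 3.35×10^7 / 2.63 = 1.27×10^7 s.
Fraction reached: 1 − e^(−t/τ) = 0.86 ⇒ t = −τ ln(1 − 0.86) = τ × 1.97.
t = 2.50×10^7 s = 290 days.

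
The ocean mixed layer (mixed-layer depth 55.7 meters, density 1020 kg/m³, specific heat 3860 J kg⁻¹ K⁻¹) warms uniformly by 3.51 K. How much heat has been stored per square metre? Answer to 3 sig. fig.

7.70×10^8

Areal heat capacity C = ρ c_p D = 1020 × 3860 × 55.7 = 2.19×10^8 J m⁻² K⁻¹.
ΔQ = C ΔT = 2.19×10^8 × 3.51 = 7.70×10^8 J/m².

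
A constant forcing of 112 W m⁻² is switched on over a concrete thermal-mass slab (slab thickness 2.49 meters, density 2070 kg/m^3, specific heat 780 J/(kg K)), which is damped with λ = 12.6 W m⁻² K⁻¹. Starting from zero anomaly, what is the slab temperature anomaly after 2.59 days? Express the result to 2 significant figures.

4.5 K

Areal heat capacity C = ρ c_p D = 2070 × 780 × 2.49 = 4.02×10^6 J/(m²·K).
τ = C / λ = 4.02×10^6 / 12.6 = 3.19×10^5 s.
Equilibrium anomaly ΔT_eq = F / λ = 112 / 12.6 = 8.89 K.
t = 2.59 days = 2.24×10^5 s, so t/τ = 0.701.
ΔT(t) = ΔT_eq (1 − e^(−t/τ)) = 8.89 × (1 − e^−0.701) = 4.48 K.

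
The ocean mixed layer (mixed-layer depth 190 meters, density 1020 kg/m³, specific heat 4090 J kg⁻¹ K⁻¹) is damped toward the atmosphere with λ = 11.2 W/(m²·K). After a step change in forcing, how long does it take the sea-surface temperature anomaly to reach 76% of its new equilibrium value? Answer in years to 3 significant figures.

3.20 years

Areal heat capacity C = ρ c_p D = 1020 × 4090 × 190 = 7.93×10^8 J/(m^2 K).
τ = C / λ = 7.93×10^8 / 11.2 = 7.08×10^7 s.
Fraction reached: 1 − e^(−t/τ) = 0.76 ⇒ t = −τ ln(1 − 0.76) = τ × 1.43.
t = 1.01×10^8 s = 3.20 years.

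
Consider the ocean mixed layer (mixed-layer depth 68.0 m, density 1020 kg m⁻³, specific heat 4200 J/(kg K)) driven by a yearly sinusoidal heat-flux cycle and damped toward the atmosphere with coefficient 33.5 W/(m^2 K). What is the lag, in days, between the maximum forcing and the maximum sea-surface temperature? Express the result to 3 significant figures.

60.8 days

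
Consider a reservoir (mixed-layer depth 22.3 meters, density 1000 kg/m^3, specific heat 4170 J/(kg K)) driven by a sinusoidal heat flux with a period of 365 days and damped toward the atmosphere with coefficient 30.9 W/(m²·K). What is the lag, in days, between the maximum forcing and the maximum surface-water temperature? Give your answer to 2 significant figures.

Areal heat capacity C = ρ c_p D = 1000 × 4170 × 22.3 = 9.30×10^7 J/(m^2 K).
ω = 2π / 3.15×10^7 s = 1.99×10^-7 s⁻¹.
Phase lag φ = arctan(Cω/λ) = arctan(18.5/30.9) = 0.540 rad.
Time lag = φ / ω = 0.540 / 1.99×10^-7 = 2.71×10^6 s = 31.4 days.

31 days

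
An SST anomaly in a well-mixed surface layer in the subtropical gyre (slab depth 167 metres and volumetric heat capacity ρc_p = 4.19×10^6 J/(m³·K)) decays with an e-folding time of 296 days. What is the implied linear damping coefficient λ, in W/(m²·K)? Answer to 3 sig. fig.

27.4

Areal heat capacity C = ρc_p × D = 4.19×10^6 × 167 = 7.00×10^8 J/(m^2 K).
τ = 296 days = 2.56×10^7 s.
λ = C / τ = 7.00×10^8 / 2.56×10^7 = 27.4 W/(m²·K).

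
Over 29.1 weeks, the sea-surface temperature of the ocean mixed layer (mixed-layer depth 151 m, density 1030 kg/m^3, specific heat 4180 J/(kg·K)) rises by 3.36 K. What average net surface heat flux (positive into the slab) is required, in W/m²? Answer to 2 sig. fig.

Areal heat capacity C = ρ c_p D = 1030 × 4180 × 151 = 6.50×10^8 J/(m^2 K).
Required heat per unit area: Q = C ΔT = 6.50×10^8 × 3.36 = 2.18×10^9 J/m².
Flux F = Q / Δt = 2.18×10^9 / 1.76×10^7 s = 124 W/m².

120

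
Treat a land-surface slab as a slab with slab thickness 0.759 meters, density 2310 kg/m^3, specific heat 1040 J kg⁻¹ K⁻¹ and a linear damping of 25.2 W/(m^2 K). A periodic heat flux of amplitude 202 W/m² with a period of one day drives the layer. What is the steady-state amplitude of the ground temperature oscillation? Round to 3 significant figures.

1.50 K

Areal heat capacity C = ρ c_p D = 2310 × 1040 × 0.759 = 1.82×10^6 J/(m²·K).
Angular frequency ω = 2π / T = 2π / 86400 s = 7.27×10^-5 s⁻¹.
√((Cω)² + λ²) = √((133)² + 25.2²) = 135 W/(m²·K).
Amplitude A = F₀ / √((Cω)²+λ²) = 202 / 135 = 1.50 K.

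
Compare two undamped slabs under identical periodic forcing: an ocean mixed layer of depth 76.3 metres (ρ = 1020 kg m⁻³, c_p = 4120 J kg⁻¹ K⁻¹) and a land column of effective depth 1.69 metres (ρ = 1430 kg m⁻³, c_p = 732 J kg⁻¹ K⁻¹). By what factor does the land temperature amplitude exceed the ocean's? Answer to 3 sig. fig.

C_ocean = 1020 × 4120 × 76.3 = 3.21×10^8 J/(m²·K).
C_land = 1430 × 732 × 1.69 = 1.77×10^6 J/(m²·K).
Undamped amplitude ∝ 1/C, so A_land/A_ocean = C_ocean/C_land = 181.

181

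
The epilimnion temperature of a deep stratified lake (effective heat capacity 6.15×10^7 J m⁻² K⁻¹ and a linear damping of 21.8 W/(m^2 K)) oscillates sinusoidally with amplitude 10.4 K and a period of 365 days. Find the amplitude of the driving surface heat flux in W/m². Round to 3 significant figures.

Areal heat capacity C = 6.15×10^7 J m⁻² K⁻¹ (given).
ω = 2π / 3.15×10^7 s = 1.99×10^-7 s⁻¹.
√((Cω)² + λ²) = √((12.3)² + 21.8²) = 25.0 W/(m²·K).
F₀ = A × √((Cω)²+λ²) = 10.4 × 25.0 = 260 W/m².

260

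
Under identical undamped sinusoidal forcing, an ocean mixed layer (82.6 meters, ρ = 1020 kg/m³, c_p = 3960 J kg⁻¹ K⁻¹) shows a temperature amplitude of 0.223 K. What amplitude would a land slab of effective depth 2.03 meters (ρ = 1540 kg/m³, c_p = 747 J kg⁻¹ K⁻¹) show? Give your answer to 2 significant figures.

C_ocean = 3.34×10^8 J/(m²·K); C_land = 2.34×10^6 J/(m²·K).
A ∝ 1/C ⇒ A_land = A_ocean × C_ocean/C_land = 0.223 × 143 = 31.9 K.

32 K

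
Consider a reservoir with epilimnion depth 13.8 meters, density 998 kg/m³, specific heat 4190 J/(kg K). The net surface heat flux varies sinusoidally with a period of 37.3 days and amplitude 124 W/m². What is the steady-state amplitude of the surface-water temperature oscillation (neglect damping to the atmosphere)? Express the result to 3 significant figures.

Areal heat capacity C = ρ c_p D = 998 × 4190 × 13.8 = 5.77×10^7 J/(m²·K).
Angular frequency ω = 2π / T = 2π / 3.22×10^6 s = 1.95×10^-6 s⁻¹.
Cω = 5.77×10^7 × 1.95×10^-6 = 113 W/(m²·K).
Amplitude A = F₀ / (Cω) = 124 / 113 = 1.10 K.

1.10 K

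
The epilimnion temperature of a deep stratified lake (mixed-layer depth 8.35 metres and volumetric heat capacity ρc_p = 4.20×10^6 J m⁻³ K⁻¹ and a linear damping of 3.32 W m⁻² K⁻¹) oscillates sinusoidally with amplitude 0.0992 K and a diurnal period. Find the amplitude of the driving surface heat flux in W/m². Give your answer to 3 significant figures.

Areal heat capacity C = ρc_p × D = 4.20×10^6 × 8.35 = 3.51×10^7 J/(m²·K).
ω = 2π / 86400 s = 7.27×10^-5 s⁻¹.
√((Cω)² + λ²) = √((2550)² + 3.32²) = 2550 W/(m²·K).
F₀ = A × √((Cω)²+λ²) = 0.0992 × 2550 = 253 W/m².

253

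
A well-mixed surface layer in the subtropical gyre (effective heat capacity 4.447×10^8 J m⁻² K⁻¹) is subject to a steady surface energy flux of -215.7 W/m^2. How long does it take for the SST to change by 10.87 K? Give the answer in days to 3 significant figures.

259 days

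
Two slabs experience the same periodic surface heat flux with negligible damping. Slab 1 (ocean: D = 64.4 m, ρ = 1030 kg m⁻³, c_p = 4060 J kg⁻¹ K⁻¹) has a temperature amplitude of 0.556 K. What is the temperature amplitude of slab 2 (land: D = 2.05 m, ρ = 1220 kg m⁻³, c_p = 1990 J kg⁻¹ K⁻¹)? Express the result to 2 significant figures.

30 K

C_ocean = 2.69×10^8 J/(m²·K); C_land = 4.98×10^6 J/(m²·K).
A ∝ 1/C ⇒ A_land = A_ocean × C_ocean/C_land = 0.556 × 54.1 = 30.1 K.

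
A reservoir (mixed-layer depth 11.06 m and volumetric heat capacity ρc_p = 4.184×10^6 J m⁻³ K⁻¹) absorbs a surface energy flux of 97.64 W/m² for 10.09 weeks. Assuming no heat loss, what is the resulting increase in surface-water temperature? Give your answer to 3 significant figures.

12.9 K

Areal heat capacity C = ρc_p × D = 4.184×10^6 × 11.06 = 4.63×10^7 J m⁻² K⁻¹.
Net heat input Q = F Δt = 97.64 × (10.09 weeks × 6.048×10^5 s/week) = 5.96×10^8 J/m².
ΔT = Q / C = 5.96×10^8 / 4.63×10^7 = 12.9 K.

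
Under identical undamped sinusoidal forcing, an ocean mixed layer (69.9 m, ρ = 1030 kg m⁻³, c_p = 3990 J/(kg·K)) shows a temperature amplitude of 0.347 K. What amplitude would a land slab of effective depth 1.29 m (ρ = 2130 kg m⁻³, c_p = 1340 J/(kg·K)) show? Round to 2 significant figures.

C_ocean = 2.87×10^8 J/(m²·K); C_land = 3.68×10^6 J/(m²·K).
A ∝ 1/C ⇒ A_land = A_ocean × C_ocean/C_land = 0.347 × 78.0 = 27.1 K.

27 K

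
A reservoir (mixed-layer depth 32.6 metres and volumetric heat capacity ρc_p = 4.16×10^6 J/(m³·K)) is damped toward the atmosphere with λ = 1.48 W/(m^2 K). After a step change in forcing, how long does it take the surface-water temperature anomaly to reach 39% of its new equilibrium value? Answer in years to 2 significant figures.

1.4 years

Areal heat capacity C = ρc_p × D = 4.16×10^6 × 32.6 = 1.36×10^8 J/(m^2 K).
τ = C / λ = 1.36×10^8 / 1.48 = 9.16×10^7 s.
Fraction reached: 1 − e^(−t/τ) = 0.39 ⇒ t = −τ ln(1 − 0.39) = τ × 0.494.
t = 4.53×10^7 s = 1.44 years.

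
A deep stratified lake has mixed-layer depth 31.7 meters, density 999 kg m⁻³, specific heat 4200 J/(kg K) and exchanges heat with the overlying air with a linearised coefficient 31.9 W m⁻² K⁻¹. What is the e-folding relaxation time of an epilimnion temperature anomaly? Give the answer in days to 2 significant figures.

48 days

Areal heat capacity C = ρ c_p D = 999 × 4200 × 31.7 = 1.33×10^8 J/(m^2 K).
Relaxation time τ = C / λ = 1.33×10^8 / 31.9 = 4.17×10^6 s.
In days: 4.17×10^6 s / (86400 s/day) = 48.3 days.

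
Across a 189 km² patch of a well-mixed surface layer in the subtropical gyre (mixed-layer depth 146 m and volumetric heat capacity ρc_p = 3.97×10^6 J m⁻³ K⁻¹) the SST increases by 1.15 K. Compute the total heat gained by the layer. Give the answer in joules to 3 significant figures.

1.26×10^17 J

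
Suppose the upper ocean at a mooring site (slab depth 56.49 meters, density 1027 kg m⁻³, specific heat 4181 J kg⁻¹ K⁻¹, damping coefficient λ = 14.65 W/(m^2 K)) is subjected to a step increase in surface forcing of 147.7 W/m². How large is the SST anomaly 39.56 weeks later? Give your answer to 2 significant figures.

7.7 K

Areal heat capacity C = ρ c_p D = 1027 × 4181 × 56.49 = 2.43×10^8 J/(m²·K).
τ = C / λ = 2.43×10^8 / 14.65 = 1.66×10^7 s.
Equilibrium anomaly ΔT_eq = F / λ = 147.7 / 14.65 = 10.1 K.
t = 39.56 weeks = 2.39×10^7 s, so t/τ = 1.45.
ΔT(t) = ΔT_eq (1 − e^(−t/τ)) = 10.1 × (1 − e^−1.45) = 7.71 K.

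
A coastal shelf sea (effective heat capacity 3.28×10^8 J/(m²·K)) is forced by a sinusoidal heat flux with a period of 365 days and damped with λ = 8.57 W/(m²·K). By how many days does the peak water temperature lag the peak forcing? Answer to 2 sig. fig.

Areal heat capacity C = 3.28×10^8 J/(m²·K) (given).
ω = 2π / 3.15×10^7 s = 1.99×10^-7 s⁻¹.
Phase lag φ = arctan(Cω/λ) = arctan(65.4/8.57) = 1.44 rad.
Time lag = φ / ω = 1.44 / 1.99×10^-7 = 7.23×10^6 s = 83.7 days.

84 days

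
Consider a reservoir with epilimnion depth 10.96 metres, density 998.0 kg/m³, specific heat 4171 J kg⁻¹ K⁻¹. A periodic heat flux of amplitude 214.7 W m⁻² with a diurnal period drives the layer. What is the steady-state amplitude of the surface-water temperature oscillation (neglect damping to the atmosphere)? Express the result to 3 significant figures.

Areal heat capacity C = ρ c_p D = 998.0 × 4171 × 10.96 = 4.56×10^7 J/(m^2 K).
Angular frequency ω = 2π / T = 2π / 86400 s = 7.27×10^-5 s⁻¹.
Cω = 4.56×10^7 × 7.27×10^-5 = 3320 W/(m²·K).
Amplitude A = F₀ / (Cω) = 214.7 / 3320 = 0.0647 K.

0.0647 K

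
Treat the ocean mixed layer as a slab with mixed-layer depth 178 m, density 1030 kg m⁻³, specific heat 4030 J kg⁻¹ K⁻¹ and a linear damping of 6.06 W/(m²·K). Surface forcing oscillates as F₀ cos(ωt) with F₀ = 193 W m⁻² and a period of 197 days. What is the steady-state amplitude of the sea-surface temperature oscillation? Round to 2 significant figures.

0.71 K

Areal heat capacity C = ρ c_p D = 1030 × 4030 × 178 = 7.39×10^8 J/(m²·K).
Angular frequency ω = 2π / T = 2π / 1.70×10^7 s = 3.69×10^-7 s⁻¹.
√((Cω)² + λ²) = √((273)² + 6.06²) = 273 W/(m²·K).
Amplitude A = F₀ / √((Cω)²+λ²) = 193 / 273 = 0.707 K.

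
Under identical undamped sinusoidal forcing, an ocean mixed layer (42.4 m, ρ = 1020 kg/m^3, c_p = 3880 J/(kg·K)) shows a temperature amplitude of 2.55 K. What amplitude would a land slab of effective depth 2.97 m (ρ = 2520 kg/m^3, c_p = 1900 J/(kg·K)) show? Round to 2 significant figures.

C_ocean = 1.68×10^8 J/(m²·K); C_land = 1.42×10^7 J/(m²·K).
A ∝ 1/C ⇒ A_land = A_ocean × C_ocean/C_land = 2.55 × 11.8 = 30.1 K.

30 K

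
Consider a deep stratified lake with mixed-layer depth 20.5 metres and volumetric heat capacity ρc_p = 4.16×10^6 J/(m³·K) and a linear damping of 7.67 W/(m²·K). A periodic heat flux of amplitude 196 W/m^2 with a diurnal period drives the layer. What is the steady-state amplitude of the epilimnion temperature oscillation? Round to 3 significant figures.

0.0316 K

Areal heat capacity C = ρc_p × D = 4.16×10^6 × 20.5 = 8.53×10^7 J/(m²·K).
Angular frequency ω = 2π / T = 2π / 86400 s = 7.27×10^-5 s⁻¹.
√((Cω)² + λ²) = √((6200)² + 7.67²) = 6200 W/(m²·K).
Amplitude A = F₀ / √((Cω)²+λ²) = 196 / 6200 = 0.0316 K.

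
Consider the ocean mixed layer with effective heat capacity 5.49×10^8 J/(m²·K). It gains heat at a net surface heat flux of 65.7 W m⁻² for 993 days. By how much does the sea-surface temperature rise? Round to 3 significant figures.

10.3 K

Areal heat capacity C = 5.49×10^8 J/(m²·K) (given).
Net heat input Q = F Δt = 65.7 × (993 days × 86400 s/day) = 5.64×10^9 J/m².
ΔT = Q / C = 5.64×10^9 / 5.49×10^8 = 10.3 K.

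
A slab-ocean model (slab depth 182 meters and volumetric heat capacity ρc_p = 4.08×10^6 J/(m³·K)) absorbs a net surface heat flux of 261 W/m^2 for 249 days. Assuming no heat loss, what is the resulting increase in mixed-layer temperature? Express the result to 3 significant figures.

Areal heat capacity C = ρc_p × D = 4.08×10^6 × 182 = 7.43×10^8 J m⁻² K⁻¹.
Net heat input Q = F Δt = 261 × (249 days × 86400 s/day) = 5.62×10^9 J/m².
ΔT = Q / C = 5.62×10^9 / 7.43×10^8 = 7.56 K.

7.56 K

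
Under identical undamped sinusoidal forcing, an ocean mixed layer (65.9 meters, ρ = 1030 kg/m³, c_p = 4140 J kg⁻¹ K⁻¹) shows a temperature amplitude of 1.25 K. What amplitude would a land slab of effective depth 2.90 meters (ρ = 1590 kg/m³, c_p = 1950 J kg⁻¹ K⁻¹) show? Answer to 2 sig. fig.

C_ocean = 2.81×10^8 J/(m²·K); C_land = 8.99×10^6 J/(m²·K).
A ∝ 1/C ⇒ A_land = A_ocean × C_ocean/C_land = 1.25 × 31.3 = 39.1 K.

39 K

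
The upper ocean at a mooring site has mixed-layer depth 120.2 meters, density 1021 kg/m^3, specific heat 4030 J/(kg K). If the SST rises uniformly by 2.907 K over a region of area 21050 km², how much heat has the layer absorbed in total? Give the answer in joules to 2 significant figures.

Areal heat capacity C = ρ c_p D = 1021 × 4030 × 120.2 = 4.95×10^8 J/(m^2 K).
Heat per unit area: q = C ΔT = 4.95×10^8 × 2.907 = 1.44×10^9 J/m².
Total heat: Q = q × A = 1.44×10^9 × (21050 × 10⁶ m²) = 3.03×10^19 J.

3.0×10^19 J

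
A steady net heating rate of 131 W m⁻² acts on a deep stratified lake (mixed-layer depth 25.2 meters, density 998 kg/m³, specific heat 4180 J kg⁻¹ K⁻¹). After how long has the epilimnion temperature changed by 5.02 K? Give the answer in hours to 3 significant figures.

1120 hours

Areal heat capacity C = ρ c_p D = 998 × 4180 × 25.2 = 1.05×10^8 J m⁻² K⁻¹.
Time required: Δt = C ΔT / F = 1.05×10^8 × 5.02 / 131 = 4.03×10^6 s.
In hours: 4.03×10^6 s / (3600 s/hour) = 1120 hours.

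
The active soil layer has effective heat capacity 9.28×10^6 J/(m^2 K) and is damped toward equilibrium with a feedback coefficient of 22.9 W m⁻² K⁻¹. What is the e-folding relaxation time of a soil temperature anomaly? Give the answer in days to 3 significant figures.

Areal heat capacity C = 9.28×10^6 J/(m^2 K) (given).
Relaxation time τ = C / λ = 9.28×10^6 / 22.9 = 4.05×10^5 s.
In days: 4.05×10^5 s / (86400 s/day) = 4.69 days.

4.69 days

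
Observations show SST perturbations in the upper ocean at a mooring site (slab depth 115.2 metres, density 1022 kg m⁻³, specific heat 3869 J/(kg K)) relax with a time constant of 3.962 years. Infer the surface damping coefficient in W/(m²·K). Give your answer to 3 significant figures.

3.64

Areal heat capacity C = ρ c_p D = 1022 × 3869 × 115.2 = 4.56×10^8 J/(m^2 K).
τ = 3.962 years = 1.25×10^8 s.
λ = C / τ = 4.56×10^8 / 1.25×10^8 = 3.64 W/(m²·K).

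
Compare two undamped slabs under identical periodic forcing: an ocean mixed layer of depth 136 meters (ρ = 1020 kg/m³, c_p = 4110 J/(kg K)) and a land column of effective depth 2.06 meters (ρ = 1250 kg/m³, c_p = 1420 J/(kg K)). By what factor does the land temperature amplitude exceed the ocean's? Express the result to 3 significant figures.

156

C_ocean = 1020 × 4110 × 136 = 5.70×10^8 J/(m²·K).
C_land = 1250 × 1420 × 2.06 = 3.66×10^6 J/(m²·K).
Undamped amplitude ∝ 1/C, so A_land/A_ocean = C_ocean/C_land = 156.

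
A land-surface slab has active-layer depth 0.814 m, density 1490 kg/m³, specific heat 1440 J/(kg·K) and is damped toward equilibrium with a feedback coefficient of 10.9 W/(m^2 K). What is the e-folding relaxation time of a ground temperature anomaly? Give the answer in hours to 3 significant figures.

Areal heat capacity C = ρ c_p D = 1490 × 1440 × 0.814 = 1.75×10^6 J/(m^2 K).
Relaxation time τ = C / λ = 1.75×10^6 / 10.9 = 1.60×10^5 s.
In hours: 1.60×10^5 s / (3600 s/hour) = 44.5 hours.

44.5 hours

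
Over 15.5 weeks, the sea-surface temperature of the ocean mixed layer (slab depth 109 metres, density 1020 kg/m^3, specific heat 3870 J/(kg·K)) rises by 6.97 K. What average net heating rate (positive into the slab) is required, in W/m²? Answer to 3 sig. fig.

Areal heat capacity C = ρ c_p D = 1020 × 3870 × 109 = 4.30×10^8 J/(m^2 K).
Required heat per unit area: Q = C ΔT = 4.30×10^8 × 6.97 = 3.00×10^9 J/m².
Flux F = Q / Δt = 3.00×10^9 / 9.37×10^6 s = 320 W/m².

320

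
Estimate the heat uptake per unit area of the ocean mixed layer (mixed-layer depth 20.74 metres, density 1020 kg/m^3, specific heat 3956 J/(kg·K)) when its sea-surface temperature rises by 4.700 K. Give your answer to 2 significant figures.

3.9×10^8

Areal heat capacity C = ρ c_p D = 1020 × 3956 × 20.74 = 8.37×10^7 J/(m^2 K).
ΔQ = C ΔT = 8.37×10^7 × 4.700 = 3.93×10^8 J/m².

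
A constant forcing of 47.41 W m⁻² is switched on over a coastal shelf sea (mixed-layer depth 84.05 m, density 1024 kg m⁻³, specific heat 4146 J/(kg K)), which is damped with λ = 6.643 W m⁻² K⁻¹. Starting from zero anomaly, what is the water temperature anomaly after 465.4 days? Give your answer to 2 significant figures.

3.8 K

Areal heat capacity C = ρ c_p D = 1024 × 4146 × 84.05 = 3.57×10^8 J/(m^2 K).
τ = C / λ = 3.57×10^8 / 6.643 = 5.37×10^7 s.
Equilibrium anomaly ΔT_eq = F / λ = 47.41 / 6.643 = 7.14 K.
t = 465.4 days = 4.02×10^7 s, so t/τ = 0.749.
ΔT(t) = ΔT_eq (1 − e^(−t/τ)) = 7.14 × (1 − e^−0.749) = 3.76 K.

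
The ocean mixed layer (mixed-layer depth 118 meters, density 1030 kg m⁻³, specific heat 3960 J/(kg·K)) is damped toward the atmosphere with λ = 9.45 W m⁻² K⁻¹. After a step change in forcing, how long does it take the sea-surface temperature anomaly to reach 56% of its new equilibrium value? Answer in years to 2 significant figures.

Areal heat capacity C = ρ c_p D = 1030 × 3960 × 118 = 4.81×10^8 J/(m²·K).
τ = C / λ = 4.81×10^8 / 9.45 = 5.09×10^7 s.
Fraction reached: 1 − e^(−t/τ) = 0.56 ⇒ t = −τ ln(1 − 0.56) = τ × 0.821.
t = 4.18×10^7 s = 1.32 years.

1.3 years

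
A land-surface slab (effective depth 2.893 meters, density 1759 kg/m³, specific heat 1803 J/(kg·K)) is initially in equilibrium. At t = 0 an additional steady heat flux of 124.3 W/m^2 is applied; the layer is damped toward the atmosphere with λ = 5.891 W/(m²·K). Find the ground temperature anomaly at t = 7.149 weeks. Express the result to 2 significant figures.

20 K

Areal heat capacity C = ρ c_p D = 1759 × 1803 × 2.893 = 9.18×10^6 J m⁻² K⁻¹.
τ = C / λ = 9.18×10^6 / 5.891 = 1.56×10^6 s.
Equilibrium anomaly ΔT_eq = F / λ = 124.3 / 5.891 = 21.1 K.
t = 7.149 weeks = 4.32×10^6 s, so t/τ = 2.78.
ΔT(t) = ΔT_eq (1 − e^(−t/τ)) = 21.1 × (1 − e^−2.78) = 19.8 K.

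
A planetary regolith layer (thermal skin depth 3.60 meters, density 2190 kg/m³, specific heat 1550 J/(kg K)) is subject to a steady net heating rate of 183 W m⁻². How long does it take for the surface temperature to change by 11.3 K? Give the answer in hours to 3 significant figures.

210 hours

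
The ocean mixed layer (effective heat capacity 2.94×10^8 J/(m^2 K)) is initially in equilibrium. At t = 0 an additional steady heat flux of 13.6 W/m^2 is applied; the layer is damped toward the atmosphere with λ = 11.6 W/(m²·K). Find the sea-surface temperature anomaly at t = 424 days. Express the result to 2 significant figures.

0.90 K

Areal heat capacity C = 2.94×10^8 J/(m^2 K) (given).
τ = C / λ = 2.94×10^8 / 11.6 = 2.53×10^7 s.
Equilibrium anomaly ΔT_eq = F / λ = 13.6 / 11.6 = 1.17 K.
t = 424 days = 3.66×10^7 s, so t/τ = 1.45.
ΔT(t) = ΔT_eq (1 − e^(−t/τ)) = 1.17 × (1 − e^−1.45) = 0.896 K.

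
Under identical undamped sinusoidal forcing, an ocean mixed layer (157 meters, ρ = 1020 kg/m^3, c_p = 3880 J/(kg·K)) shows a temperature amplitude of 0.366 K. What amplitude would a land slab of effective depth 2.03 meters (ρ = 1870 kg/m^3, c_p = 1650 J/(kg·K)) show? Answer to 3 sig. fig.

36.3 K

C_ocean = 6.21×10^8 J/(m²·K); C_land = 6.26×10^6 J/(m²·K).
A ∝ 1/C ⇒ A_land = A_ocean × C_ocean/C_land = 0.366 × 99.2 = 36.3 K.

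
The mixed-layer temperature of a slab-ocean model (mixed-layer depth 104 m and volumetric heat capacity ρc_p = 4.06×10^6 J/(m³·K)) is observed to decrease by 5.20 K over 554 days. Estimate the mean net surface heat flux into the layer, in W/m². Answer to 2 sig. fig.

Areal heat capacity C = ρc_p × D = 4.06×10^6 × 104 = 4.22×10^8 J m⁻² K⁻¹.
Required heat per unit area: Q = C ΔT = 4.22×10^8 × -5.20 = -2.20×10^9 J/m².
Flux F = Q / Δt = -2.20×10^9 / 4.79×10^7 s = -45.9 W/m².

-46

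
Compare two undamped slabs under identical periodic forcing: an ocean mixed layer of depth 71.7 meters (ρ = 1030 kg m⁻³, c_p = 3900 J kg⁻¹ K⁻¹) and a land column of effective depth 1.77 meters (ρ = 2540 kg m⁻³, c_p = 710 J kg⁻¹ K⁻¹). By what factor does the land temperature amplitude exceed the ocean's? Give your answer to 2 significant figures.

C_ocean = 1030 × 3900 × 71.7 = 2.88×10^8 J/(m²·K).
C_land = 2540 × 710 × 1.77 = 3.19×10^6 J/(m²·K).
Undamped amplitude ∝ 1/C, so A_land/A_ocean = C_ocean/C_land = 90.2.

90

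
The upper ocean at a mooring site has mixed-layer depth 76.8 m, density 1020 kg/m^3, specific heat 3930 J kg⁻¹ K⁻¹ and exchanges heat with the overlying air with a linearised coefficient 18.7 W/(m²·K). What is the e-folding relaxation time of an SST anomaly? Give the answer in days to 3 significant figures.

Areal heat capacity C = ρ c_p D = 1020 × 3930 × 76.8 = 3.08×10^8 J m⁻² K⁻¹.
Relaxation time τ = C / λ = 3.08×10^8 / 18.7 = 1.65×10^7 s.
In days: 1.65×10^7 s / (86400 s/day) = 191 days.

191 days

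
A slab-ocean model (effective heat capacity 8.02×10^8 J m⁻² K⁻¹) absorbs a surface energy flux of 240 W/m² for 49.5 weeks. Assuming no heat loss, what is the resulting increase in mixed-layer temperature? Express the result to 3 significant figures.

Areal heat capacity C = 8.02×10^8 J m⁻² K⁻¹ (given).
Net heat input Q = F Δt = 240 × (49.5 weeks × 6.048×10^5 s/week) = 7.19×10^9 J/m².
ΔT = Q / C = 7.19×10^9 / 8.02×10^8 = 8.96 K.

8.96 K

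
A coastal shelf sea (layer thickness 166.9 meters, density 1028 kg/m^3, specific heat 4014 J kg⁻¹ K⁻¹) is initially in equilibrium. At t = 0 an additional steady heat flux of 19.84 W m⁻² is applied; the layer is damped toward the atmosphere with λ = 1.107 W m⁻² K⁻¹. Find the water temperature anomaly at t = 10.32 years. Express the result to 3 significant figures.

7.30 K

Areal heat capacity C = ρ c_p D = 1028 × 4014 × 166.9 = 6.89×10^8 J/(m²·K).
τ = C / λ = 6.89×10^8 / 1.107 = 6.22×10^8 s.
Equilibrium anomaly ΔT_eq = F / λ = 19.84 / 1.107 = 17.9 K.
t = 10.32 years = 3.26×10^8 s, so t/τ = 0.523.
ΔT(t) = ΔT_eq (1 − e^(−t/τ)) = 17.9 × (1 − e^−0.523) = 7.30 K.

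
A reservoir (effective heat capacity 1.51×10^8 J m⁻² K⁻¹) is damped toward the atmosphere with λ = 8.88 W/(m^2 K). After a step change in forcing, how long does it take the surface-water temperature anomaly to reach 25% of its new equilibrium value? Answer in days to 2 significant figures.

57 days

Areal heat capacity C = 1.51×10^8 J m⁻² K⁻¹ (given).
τ = C / λ = 1.51×10^8 / 8.88 = 1.70×10^7 s.
Fraction reached: 1 − e^(−t/τ) = 0.25 ⇒ t = −τ ln(1 − 0.25) = τ × 0.288.
t = 4.89×10^6 s = 56.6 days.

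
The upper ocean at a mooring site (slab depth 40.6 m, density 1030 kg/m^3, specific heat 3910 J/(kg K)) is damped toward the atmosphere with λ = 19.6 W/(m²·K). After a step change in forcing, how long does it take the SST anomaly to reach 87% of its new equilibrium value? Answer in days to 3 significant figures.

197 days

Areal heat capacity C = ρ c_p D = 1030 × 3910 × 40.6 = 1.64×10^8 J/(m²·K).
τ = C / λ = 1.64×10^8 / 19.6 = 8.34×10^6 s.
Fraction reached: 1 − e^(−t/τ) = 0.87 ⇒ t = −τ ln(1 − 0.87) = τ × 2.04.
t = 1.70×10^7 s = 197 days.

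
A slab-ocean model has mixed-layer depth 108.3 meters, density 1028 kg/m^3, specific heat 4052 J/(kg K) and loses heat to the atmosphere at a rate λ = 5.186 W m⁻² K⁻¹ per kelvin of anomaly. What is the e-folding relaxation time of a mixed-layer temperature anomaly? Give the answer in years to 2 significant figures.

Areal heat capacity C = ρ c_p D = 1028 × 4052 × 108.3 = 4.51×10^8 J/(m^2 K).
Relaxation time τ = C / λ = 4.51×10^8 / 5.186 = 8.70×10^7 s.
In years: 8.70×10^7 s / (3.156×10^7 s/year) = 2.76 years.

2.8 years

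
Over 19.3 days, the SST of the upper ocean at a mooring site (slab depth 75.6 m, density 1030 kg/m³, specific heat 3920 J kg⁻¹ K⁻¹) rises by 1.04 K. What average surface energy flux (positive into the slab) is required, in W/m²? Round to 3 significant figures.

190

Areal heat capacity C = ρ c_p D = 1030 × 3920 × 75.6 = 3.05×10^8 J m⁻² K⁻¹.
Required heat per unit area: Q = C ΔT = 3.05×10^8 × 1.04 = 3.17×10^8 J/m².
Flux F = Q / Δt = 3.17×10^8 / 1.67×10^6 s = 190 W/m².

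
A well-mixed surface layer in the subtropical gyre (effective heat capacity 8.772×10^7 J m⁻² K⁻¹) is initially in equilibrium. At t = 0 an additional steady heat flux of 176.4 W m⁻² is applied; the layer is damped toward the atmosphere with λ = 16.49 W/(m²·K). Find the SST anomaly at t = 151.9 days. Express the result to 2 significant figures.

Areal heat capacity C = 8.772×10^7 J m⁻² K⁻¹ (given).
τ = C / λ = 8.77×10^7 / 16.49 = 5.32×10^6 s.
Equilibrium anomaly ΔT_eq = F / λ = 176.4 / 16.49 = 10.7 K.
t = 151.9 days = 1.31×10^7 s, so t/τ = 2.47.
ΔT(t) = ΔT_eq (1 − e^(−t/τ)) = 10.7 × (1 − e^−2.47) = 9.79 K.

9.8 K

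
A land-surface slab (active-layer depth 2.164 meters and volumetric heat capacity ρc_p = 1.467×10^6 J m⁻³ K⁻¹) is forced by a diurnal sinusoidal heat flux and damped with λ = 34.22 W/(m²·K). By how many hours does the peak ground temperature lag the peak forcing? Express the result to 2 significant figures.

5.4 hours

Areal heat capacity C = ρc_p × D = 1.467×10^6 × 2.164 = 3.17×10^6 J m⁻² K⁻¹.
ω = 2π / 86400 s = 7.27×10^-5 s⁻¹.
Phase lag φ = arctan(Cω/λ) = arctan(231/34.22) = 1.42 rad.
Time lag = φ / ω = 1.42 / 7.27×10^-5 = 19600 s = 5.44 hours.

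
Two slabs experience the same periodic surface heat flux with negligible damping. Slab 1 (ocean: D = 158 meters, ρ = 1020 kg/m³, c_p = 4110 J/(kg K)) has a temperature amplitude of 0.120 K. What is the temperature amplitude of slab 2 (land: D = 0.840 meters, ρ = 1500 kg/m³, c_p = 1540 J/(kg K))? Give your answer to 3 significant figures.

41.0 K

C_ocean = 6.62×10^8 J/(m²·K); C_land = 1.94×10^6 J/(m²·K).
A ∝ 1/C ⇒ A_land = A_ocean × C_ocean/C_land = 0.120 × 341 = 41.0 K.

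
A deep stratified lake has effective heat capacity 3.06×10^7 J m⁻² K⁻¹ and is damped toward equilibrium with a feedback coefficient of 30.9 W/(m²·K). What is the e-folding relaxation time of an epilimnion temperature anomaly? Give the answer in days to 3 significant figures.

11.5 days

Areal heat capacity C = 3.06×10^7 J m⁻² K⁻¹ (given).
Relaxation time τ = C / λ = 3.06×10^7 / 30.9 = 9.90×10^5 s.
In days: 9.90×10^5 s / (86400 s/day) = 11.5 days.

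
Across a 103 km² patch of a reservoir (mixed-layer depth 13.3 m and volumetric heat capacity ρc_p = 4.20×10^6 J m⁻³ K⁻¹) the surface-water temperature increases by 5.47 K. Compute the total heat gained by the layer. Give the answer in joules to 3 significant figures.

3.15×10^16 J

Areal heat capacity C = ρc_p × D = 4.20×10^6 × 13.3 = 5.59×10^7 J/(m²·K).
Heat per unit area: q = C ΔT = 5.59×10^7 × 5.47 = 3.06×10^8 J/m².
Total heat: Q = q × A = 3.06×10^8 × (103 × 10⁶ m²) = 3.15×10^16 J.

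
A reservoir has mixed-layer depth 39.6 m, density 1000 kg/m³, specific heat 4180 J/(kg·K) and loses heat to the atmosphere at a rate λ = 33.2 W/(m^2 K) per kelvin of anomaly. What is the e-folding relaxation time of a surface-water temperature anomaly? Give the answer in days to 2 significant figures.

Areal heat capacity C = ρ c_p D = 1000 × 4180 × 39.6 = 1.66×10^8 J/(m^2 K).
Relaxation time τ = C / λ = 1.66×10^8 / 33.2 = 4.99×10^6 s.
In days: 4.99×10^6 s / (86400 s/day) = 57.7 days.

58 days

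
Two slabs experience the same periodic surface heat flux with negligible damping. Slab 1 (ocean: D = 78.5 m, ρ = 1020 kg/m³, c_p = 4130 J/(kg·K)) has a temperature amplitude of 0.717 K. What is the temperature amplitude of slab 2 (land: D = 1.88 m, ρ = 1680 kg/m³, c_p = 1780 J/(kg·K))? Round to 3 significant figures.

C_ocean = 3.31×10^8 J/(m²·K); C_land = 5.62×10^6 J/(m²·K).
A ∝ 1/C ⇒ A_land = A_ocean × C_ocean/C_land = 0.717 × 58.8 = 42.2 K.

42.2 K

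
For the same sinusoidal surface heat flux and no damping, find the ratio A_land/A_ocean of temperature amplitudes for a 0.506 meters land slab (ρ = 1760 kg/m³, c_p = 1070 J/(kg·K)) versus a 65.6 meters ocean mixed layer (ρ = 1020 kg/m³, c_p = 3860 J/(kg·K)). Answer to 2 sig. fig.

C_ocean = 1020 × 3860 × 65.6 = 2.58×10^8 J/(m²·K).
C_land = 1760 × 1070 × 0.506 = 9.53×10^5 J/(m²·K).
Undamped amplitude ∝ 1/C, so A_land/A_ocean = C_ocean/C_land = 271.

270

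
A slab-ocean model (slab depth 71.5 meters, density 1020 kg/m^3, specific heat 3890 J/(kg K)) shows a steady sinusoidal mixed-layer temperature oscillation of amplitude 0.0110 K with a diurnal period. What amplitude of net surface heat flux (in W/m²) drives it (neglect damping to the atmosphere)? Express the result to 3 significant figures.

Areal heat capacity C = ρ c_p D = 1020 × 3890 × 71.5 = 2.84×10^8 J/(m²·K).
ω = 2π / 86400 s = 7.27×10^-5 s⁻¹.
Cω = 2.84×10^8 × 7.27×10^-5 = 20600 W/(m²·K).
F₀ = A × Cω = 0.0110 × 20600 = 227 W/m².

227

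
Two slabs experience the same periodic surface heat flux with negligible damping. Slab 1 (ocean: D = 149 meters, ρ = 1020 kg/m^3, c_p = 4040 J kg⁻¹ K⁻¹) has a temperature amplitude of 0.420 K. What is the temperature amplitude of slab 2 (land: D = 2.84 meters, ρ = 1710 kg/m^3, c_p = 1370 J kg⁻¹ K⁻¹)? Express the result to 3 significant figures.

C_ocean = 6.14×10^8 J/(m²·K); C_land = 6.65×10^6 J/(m²·K).
A ∝ 1/C ⇒ A_land = A_ocean × C_ocean/C_land = 0.420 × 92.3 = 38.8 K.

38.8 K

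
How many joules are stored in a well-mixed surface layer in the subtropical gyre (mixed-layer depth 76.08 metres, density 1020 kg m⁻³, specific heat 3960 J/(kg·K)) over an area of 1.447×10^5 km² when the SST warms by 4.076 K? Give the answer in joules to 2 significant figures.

1.8×10^20 J

Areal heat capacity C = ρ c_p D = 1020 × 3960 × 76.08 = 3.07×10^8 J/(m^2 K).
Heat per unit area: q = C ΔT = 3.07×10^8 × 4.076 = 1.25×10^9 J/m².
Total heat: Q = q × A = 1.25×10^9 × (1.447×10^5 × 10⁶ m²) = 1.81×10^20 J.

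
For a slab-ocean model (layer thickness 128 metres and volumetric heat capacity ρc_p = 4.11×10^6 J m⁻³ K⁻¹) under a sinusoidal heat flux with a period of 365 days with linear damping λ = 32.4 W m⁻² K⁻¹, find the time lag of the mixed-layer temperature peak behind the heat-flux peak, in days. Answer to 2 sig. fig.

74 days

Areal heat capacity C = ρc_p × D = 4.11×10^6 × 128 = 5.26×10^8 J/(m^2 K).
ω = 2π / 3.15×10^7 s = 1.99×10^-7 s⁻¹.
Phase lag φ = arctan(Cω/λ) = arctan(105/32.4) = 1.27 rad.
Time lag = φ / ω = 1.27 / 1.99×10^-7 = 6.38×10^6 s = 73.8 days.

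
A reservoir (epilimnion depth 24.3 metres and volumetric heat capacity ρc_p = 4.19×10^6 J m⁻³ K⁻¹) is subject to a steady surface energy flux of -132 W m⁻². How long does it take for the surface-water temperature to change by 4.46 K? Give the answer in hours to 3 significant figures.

956 hours

Areal heat capacity C = ρc_p × D = 4.19×10^6 × 24.3 = 1.02×10^8 J m⁻² K⁻¹.
Time required: Δt = C ΔT / F = 1.02×10^8 × -4.46 / -132 = 3.44×10^6 s.
In hours: 3.44×10^6 s / (3600 s/hour) = 956 hours.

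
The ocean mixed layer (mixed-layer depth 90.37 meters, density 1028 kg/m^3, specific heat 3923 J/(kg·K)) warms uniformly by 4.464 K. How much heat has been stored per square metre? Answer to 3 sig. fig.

Areal heat capacity C = ρ c_p D = 1028 × 3923 × 90.37 = 3.64×10^8 J/(m²·K).
ΔQ = C ΔT = 3.64×10^8 × 4.464 = 1.63×10^9 J/m².

1.63×10^9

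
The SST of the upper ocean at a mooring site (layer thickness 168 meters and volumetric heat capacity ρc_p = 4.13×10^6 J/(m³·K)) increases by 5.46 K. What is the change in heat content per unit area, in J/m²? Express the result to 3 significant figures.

3.79×10^9

Areal heat capacity C = ρc_p × D = 4.13×10^6 × 168 = 6.94×10^8 J/(m^2 K).
ΔQ = C ΔT = 6.94×10^8 × 5.46 = 3.79×10^9 J/m².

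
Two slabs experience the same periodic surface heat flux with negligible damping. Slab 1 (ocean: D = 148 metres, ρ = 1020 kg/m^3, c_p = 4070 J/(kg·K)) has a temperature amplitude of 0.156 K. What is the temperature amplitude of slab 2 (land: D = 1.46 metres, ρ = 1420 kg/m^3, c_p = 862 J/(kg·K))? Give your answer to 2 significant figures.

C_ocean = 6.14×10^8 J/(m²·K); C_land = 1.79×10^6 J/(m²·K).
A ∝ 1/C ⇒ A_land = A_ocean × C_ocean/C_land = 0.156 × 344 = 53.6 K.

54 K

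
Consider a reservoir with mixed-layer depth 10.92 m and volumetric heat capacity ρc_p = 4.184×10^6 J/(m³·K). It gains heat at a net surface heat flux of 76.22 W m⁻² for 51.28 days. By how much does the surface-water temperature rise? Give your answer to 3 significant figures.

7.39 K

Areal heat capacity C = ρc_p × D = 4.184×10^6 × 10.92 = 4.57×10^7 J m⁻² K⁻¹.
Net heat input Q = F Δt = 76.22 × (51.28 days × 86400 s/day) = 3.38×10^8 J/m².
ΔT = Q / C = 3.38×10^8 / 4.57×10^7 = 7.39 K.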